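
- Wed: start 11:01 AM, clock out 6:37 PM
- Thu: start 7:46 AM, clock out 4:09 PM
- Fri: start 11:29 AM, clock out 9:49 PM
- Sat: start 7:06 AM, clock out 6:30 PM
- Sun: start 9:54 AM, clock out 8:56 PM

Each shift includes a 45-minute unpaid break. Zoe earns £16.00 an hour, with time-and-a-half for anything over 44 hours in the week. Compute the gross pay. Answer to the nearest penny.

£728.00

Wed: 11:01 AM–6:37 PM = 7 h 36 min; less 45 min break → 6 h 51 min
Thu: 7:46 AM–4:09 PM = 8 h 23 min; less 45 min break → 7 h 38 min
Fri: 11:29 AM–9:49 PM = 10 h 20 min; less 45 min break → 9 h 35 min
Sat: 7:06 AM–6:30 PM = 11 h 24 min; less 45 min break → 10 h 39 min
Sun: 9:54 AM–8:56 PM = 11 h 2 min; less 45 min break → 10 h 17 min
Total worked: 45 h 0 min = 2700 min.
Regular 44 h 0 min = 2640 min at £16.00/h; overtime 1 h 0 min = 60 min at £24.00/h.
Pay = (2640 × £16.00 + 60 × £24.00) ÷ 60 = £728.00.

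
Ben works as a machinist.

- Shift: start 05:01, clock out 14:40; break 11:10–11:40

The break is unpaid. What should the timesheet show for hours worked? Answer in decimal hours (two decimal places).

9.15 hours

Shift: 05:01–14:40 = 9 h 39 min; less 30 min break → 9 h 9 min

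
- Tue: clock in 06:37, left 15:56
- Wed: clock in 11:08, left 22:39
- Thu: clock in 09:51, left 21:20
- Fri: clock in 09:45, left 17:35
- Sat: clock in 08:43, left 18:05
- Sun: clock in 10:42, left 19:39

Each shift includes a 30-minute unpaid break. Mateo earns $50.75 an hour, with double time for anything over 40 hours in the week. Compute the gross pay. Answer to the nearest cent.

Tue: 06:37–15:56 = 9 h 19 min; less 30 min break → 8 h 49 min
Wed: 11:08–22:39 = 11 h 31 min; less 30 min break → 11 h 1 min
Thu: 09:51–21:20 = 11 h 29 min; less 30 min break → 10 h 59 min
Fri: 09:45–17:35 = 7 h 50 min; less 30 min break → 7 h 20 min
Sat: 08:43–18:05 = 9 h 22 min; less 30 min break → 8 h 52 min
Sun: 10:42–19:39 = 8 h 57 min; less 30 min break → 8 h 27 min
Total worked: 55 h 28 min = 3328 min.
Regular 40 h 0 min = 2400 min at $50.75/h; overtime 15 h 28 min = 928 min at $101.50/h.
Pay = (2400 × $50.75 + 928 × $101.50) ÷ 60 = $3599.87.

$3599.87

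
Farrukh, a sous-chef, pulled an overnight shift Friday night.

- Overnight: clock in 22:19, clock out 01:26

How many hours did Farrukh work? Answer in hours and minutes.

3 h 7 min

Overnight: 22:19 → midnight = 1 h 41 min; midnight → 01:26 = 1 h 26 min; span 3 h 7 min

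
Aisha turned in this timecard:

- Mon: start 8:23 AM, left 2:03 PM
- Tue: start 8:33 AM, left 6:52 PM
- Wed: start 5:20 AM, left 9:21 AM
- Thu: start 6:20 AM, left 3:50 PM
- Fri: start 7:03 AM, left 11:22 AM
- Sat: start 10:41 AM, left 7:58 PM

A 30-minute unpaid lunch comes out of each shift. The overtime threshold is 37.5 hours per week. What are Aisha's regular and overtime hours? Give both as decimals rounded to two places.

Regular 37.50 hours, overtime 2.60 hours

Mon: 8:23 AM–2:03 PM = 5 h 40 min; less 30 min break → 5 h 10 min
Tue: 8:33 AM–6:52 PM = 10 h 19 min; less 30 min break → 9 h 49 min
Wed: 5:20 AM–9:21 AM = 4 h 1 min; less 30 min break → 3 h 31 min
Thu: 6:20 AM–3:50 PM = 9 h 30 min; less 30 min break → 9 h 0 min
Fri: 7:03 AM–11:22 AM = 4 h 19 min; less 30 min break → 3 h 49 min
Sat: 10:41 AM–7:58 PM = 9 h 17 min; less 30 min break → 8 h 47 min
Total worked: 40 h 6 min = 40.10 h.
Threshold 37.5 h → overtime 2 h 36 min, regular 37 h 30 min.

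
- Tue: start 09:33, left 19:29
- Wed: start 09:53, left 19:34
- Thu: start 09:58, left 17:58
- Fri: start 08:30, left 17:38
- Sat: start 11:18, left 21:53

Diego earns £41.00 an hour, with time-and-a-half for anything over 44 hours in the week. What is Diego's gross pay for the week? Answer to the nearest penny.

£2009.00

Tue: 09:33–19:29 = 9 h 56 min
Wed: 09:53–19:34 = 9 h 41 min
Thu: 09:58–17:58 = 8 h 0 min
Fri: 08:30–17:38 = 9 h 8 min
Sat: 11:18–21:53 = 10 h 35 min
Total worked: 47 h 20 min = 2840 min.
Regular 44 h 0 min = 2640 min at £41.00/h; overtime 3 h 20 min = 200 min at £61.50/h.
Pay = (2640 × £41.00 + 200 × £61.50) ÷ 60 = £2009.00.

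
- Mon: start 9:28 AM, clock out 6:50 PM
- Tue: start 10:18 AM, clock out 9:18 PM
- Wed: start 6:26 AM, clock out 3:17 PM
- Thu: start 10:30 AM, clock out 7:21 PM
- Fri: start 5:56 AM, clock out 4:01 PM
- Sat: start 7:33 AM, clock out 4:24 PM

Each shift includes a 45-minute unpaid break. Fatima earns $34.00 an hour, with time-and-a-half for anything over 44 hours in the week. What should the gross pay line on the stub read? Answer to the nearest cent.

$1929.50

Mon: 9:28 AM–6:50 PM = 9 h 22 min; less 45 min break → 8 h 37 min
Tue: 10:18 AM–9:18 PM = 11 h 0 min; less 45 min break → 10 h 15 min
Wed: 6:26 AM–3:17 PM = 8 h 51 min; less 45 min break → 8 h 6 min
Thu: 10:30 AM–7:21 PM = 8 h 51 min; less 45 min break → 8 h 6 min
Fri: 5:56 AM–4:01 PM = 10 h 5 min; less 45 min break → 9 h 20 min
Sat: 7:33 AM–4:24 PM = 8 h 51 min; less 45 min break → 8 h 6 min
Total worked: 52 h 30 min = 3150 min.
Regular 44 h 0 min = 2640 min at $34.00/h; overtime 8 h 30 min = 510 min at $51.00/h.
Pay = (2640 × $34.00 + 510 × $51.00) ÷ 60 = $1929.50.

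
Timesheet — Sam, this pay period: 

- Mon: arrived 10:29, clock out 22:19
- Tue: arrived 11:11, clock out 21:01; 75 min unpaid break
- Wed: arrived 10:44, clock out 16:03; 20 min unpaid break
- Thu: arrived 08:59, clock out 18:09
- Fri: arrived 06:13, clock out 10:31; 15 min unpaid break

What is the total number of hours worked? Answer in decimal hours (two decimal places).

Mon: 10:29–22:19 = 11 h 50 min
Tue: 11:11–21:01 = 9 h 50 min; less 75 min break → 8 h 35 min
Wed: 10:44–16:03 = 5 h 19 min; less 20 min break → 4 h 59 min
Thu: 08:59–18:09 = 9 h 10 min
Fri: 06:13–10:31 = 4 h 18 min; less 15 min break → 4 h 3 min
Total: 11 h 50 min + 8 h 35 min + 4 h 59 min + 9 h 10 min + 4 h 3 min = 38 h 37 min.

38.62 hours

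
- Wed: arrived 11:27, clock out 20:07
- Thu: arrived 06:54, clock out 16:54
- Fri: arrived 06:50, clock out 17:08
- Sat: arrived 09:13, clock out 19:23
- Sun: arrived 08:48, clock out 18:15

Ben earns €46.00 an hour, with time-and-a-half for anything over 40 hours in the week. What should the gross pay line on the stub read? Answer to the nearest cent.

Wed: 11:27–20:07 = 8 h 40 min
Thu: 06:54–16:54 = 10 h 0 min
Fri: 06:50–17:08 = 10 h 18 min
Sat: 09:13–19:23 = 10 h 10 min
Sun: 08:48–18:15 = 9 h 27 min
Total worked: 48 h 35 min = 2915 min.
Regular 40 h 0 min = 2400 min at €46.00/h; overtime 8 h 35 min = 515 min at €69.00/h.
Pay = (2400 × €46.00 + 515 × €69.00) ÷ 60 = €2432.25.

€2432.25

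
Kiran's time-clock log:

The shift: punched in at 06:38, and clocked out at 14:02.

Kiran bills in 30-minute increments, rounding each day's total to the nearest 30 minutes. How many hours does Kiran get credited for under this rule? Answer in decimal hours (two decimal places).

7.50 hours

The shift: 06:38–14:02 = 7 h 24 min → rounds to 7 h 30 min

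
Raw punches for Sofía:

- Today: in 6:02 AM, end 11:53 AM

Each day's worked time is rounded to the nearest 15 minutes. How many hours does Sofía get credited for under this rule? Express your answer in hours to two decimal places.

Today: 6:02 AM–11:53 AM = 5 h 51 min → rounds to 5 h 45 min

5.75 hours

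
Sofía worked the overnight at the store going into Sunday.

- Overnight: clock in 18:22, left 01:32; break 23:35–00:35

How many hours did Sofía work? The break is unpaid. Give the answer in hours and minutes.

Overnight: 18:22 → midnight = 5 h 38 min; midnight → 01:32 = 1 h 32 min; span 7 h 10 min; less 60 min break → 6 h 10 min

6 h 10 min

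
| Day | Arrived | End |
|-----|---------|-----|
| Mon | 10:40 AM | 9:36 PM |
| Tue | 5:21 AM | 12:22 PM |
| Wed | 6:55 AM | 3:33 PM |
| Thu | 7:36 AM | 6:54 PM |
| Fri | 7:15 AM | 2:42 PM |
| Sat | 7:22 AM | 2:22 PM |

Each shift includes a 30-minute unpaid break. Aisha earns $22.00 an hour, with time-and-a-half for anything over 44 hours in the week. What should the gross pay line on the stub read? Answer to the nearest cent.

Mon: 10:40 AM–9:36 PM = 10 h 56 min; less 30 min break → 10 h 26 min
Tue: 5:21 AM–12:22 PM = 7 h 1 min; less 30 min break → 6 h 31 min
Wed: 6:55 AM–3:33 PM = 8 h 38 min; less 30 min break → 8 h 8 min
Thu: 7:36 AM–6:54 PM = 11 h 18 min; less 30 min break → 10 h 48 min
Fri: 7:15 AM–2:42 PM = 7 h 27 min; less 30 min break → 6 h 57 min
Sat: 7:22 AM–2:22 PM = 7 h 0 min; less 30 min break → 6 h 30 min
Total worked: 49 h 20 min = 2960 min.
Regular 44 h 0 min = 2640 min at $22.00/h; overtime 5 h 20 min = 320 min at $33.00/h.
Pay = (2640 × $22.00 + 320 × $33.00) ÷ 60 = $1144.00.

$1144.00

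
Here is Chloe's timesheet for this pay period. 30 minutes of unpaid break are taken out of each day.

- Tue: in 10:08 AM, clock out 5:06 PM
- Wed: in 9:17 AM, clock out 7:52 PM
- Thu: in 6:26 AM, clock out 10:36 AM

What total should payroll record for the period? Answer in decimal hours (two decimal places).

20.22 hours

Tue: 10:08 AM–5:06 PM = 6 h 58 min; less 30 min break → 6 h 28 min
Wed: 9:17 AM–7:52 PM = 10 h 35 min; less 30 min break → 10 h 5 min
Thu: 6:26 AM–10:36 AM = 4 h 10 min; less 30 min break → 3 h 40 min
Total: 6 h 28 min + 10 h 5 min + 3 h 40 min = 20 h 13 min.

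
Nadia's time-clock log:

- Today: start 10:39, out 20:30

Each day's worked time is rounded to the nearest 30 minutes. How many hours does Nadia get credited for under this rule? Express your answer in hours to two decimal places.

10.00 hours

Today: 10:39–20:30 = 9 h 51 min → rounds to 10 h 0 min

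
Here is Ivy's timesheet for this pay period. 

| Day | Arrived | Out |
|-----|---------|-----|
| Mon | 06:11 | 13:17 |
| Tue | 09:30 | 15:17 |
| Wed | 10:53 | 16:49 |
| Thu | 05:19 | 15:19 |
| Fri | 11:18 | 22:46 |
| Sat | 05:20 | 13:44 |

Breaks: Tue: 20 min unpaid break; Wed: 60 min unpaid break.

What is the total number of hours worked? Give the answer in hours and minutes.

47 h 21 min

Mon: 06:11–13:17 = 7 h 6 min
Tue: 09:30–15:17 = 5 h 47 min; less 20 min break → 5 h 27 min
Wed: 10:53–16:49 = 5 h 56 min; less 60 min break → 4 h 56 min
Thu: 05:19–15:19 = 10 h 0 min
Fri: 11:18–22:46 = 11 h 28 min
Sat: 05:20–13:44 = 8 h 24 min
Total: 7 h 6 min + 5 h 27 min + 4 h 56 min + 10 h 0 min + 11 h 28 min + 8 h 24 min = 47 h 21 min.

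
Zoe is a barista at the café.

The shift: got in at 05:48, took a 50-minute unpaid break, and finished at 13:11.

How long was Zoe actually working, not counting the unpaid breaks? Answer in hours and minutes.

The shift: 05:48–13:11 = 7 h 23 min; less 50 min break → 6 h 33 min

6 h 33 min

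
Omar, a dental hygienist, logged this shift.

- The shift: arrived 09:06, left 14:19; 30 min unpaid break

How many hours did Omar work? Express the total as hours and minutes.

The shift: 09:06–14:19 = 5 h 13 min; less 30 min break → 4 h 43 min

4 h 43 min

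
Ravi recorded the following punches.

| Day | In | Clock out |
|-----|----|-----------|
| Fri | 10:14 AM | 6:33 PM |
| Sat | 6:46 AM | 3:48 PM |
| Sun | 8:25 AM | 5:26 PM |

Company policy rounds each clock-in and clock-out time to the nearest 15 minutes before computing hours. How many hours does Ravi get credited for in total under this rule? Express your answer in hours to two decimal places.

26.25 hours

Fri: in 10:14 AM→10:15 AM, out 6:33 PM→6:30 PM; 8 h 15 min
Sat: in 6:46 AM→6:45 AM, out 3:48 PM→3:45 PM; 9 h 0 min
Sun: in 8:25 AM→8:30 AM, out 5:26 PM→5:30 PM; 9 h 0 min
Total credited: 26 h 15 min.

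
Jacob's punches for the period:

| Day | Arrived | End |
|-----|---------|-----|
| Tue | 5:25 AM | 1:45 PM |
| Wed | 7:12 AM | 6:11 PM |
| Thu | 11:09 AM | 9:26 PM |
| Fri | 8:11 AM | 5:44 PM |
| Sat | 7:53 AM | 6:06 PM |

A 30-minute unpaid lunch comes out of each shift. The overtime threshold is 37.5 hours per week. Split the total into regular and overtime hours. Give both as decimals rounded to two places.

Tue: 5:25 AM–1:45 PM = 8 h 20 min; less 30 min break → 7 h 50 min
Wed: 7:12 AM–6:11 PM = 10 h 59 min; less 30 min break → 10 h 29 min
Thu: 11:09 AM–9:26 PM = 10 h 17 min; less 30 min break → 9 h 47 min
Fri: 8:11 AM–5:44 PM = 9 h 33 min; less 30 min break → 9 h 3 min
Sat: 7:53 AM–6:06 PM = 10 h 13 min; less 30 min break → 9 h 43 min
Total worked: 46 h 52 min = 46.87 h.
Threshold 37.5 h → overtime 9 h 22 min, regular 37 h 30 min.

Regular 37.50 hours, overtime 9.37 hours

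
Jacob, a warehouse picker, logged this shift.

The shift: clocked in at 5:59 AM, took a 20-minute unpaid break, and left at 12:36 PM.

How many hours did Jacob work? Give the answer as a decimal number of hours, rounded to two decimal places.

The shift: 5:59 AM–12:36 PM = 6 h 37 min; less 20 min break → 6 h 17 min

6.28 hours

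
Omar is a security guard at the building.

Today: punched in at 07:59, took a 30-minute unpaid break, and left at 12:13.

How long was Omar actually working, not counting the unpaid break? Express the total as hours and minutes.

3 h 44 min

Today: 07:59–12:13 = 4 h 14 min; less 30 min break → 3 h 44 min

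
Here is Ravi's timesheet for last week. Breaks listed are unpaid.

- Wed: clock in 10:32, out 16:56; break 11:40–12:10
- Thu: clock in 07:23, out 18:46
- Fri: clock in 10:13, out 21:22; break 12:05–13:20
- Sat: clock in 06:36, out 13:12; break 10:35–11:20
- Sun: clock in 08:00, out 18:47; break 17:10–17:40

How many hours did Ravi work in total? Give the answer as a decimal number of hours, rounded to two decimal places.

Wed: 10:32–16:56 = 6 h 24 min; less 30 min break → 5 h 54 min
Thu: 07:23–18:46 = 11 h 23 min
Fri: 10:13–21:22 = 11 h 9 min; less 75 min break → 9 h 54 min
Sat: 06:36–13:12 = 6 h 36 min; less 45 min break → 5 h 51 min
Sun: 08:00–18:47 = 10 h 47 min; less 30 min break → 10 h 17 min
Total: 5 h 54 min + 11 h 23 min + 9 h 54 min + 5 h 51 min + 10 h 17 min = 43 h 19 min.

43.32 hours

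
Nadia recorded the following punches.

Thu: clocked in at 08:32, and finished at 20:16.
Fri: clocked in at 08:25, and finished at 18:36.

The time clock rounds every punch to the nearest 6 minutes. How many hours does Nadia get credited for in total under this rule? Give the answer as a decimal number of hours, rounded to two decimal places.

22.00 hours

Thu: in 08:32→08:30, out 20:16→20:18; 11 h 48 min
Fri: in 08:25→08:24, out 18:36→18:36; 10 h 12 min
Total credited: 22 h 0 min.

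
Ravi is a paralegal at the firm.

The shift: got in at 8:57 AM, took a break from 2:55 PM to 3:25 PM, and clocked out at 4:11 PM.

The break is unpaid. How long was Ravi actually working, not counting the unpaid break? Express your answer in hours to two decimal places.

The shift: 8:57 AM–4:11 PM = 7 h 14 min; less 30 min break → 6 h 44 min

6.73 hours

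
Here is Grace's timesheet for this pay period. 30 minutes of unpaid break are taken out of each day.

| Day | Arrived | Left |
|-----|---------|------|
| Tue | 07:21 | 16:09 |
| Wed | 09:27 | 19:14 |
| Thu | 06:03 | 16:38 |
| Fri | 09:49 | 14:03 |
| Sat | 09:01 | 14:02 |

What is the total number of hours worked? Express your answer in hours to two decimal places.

35.92 hours

Tue: 07:21–16:09 = 8 h 48 min; less 30 min break → 8 h 18 min
Wed: 09:27–19:14 = 9 h 47 min; less 30 min break → 9 h 17 min
Thu: 06:03–16:38 = 10 h 35 min; less 30 min break → 10 h 5 min
Fri: 09:49–14:03 = 4 h 14 min; less 30 min break → 3 h 44 min
Sat: 09:01–14:02 = 5 h 1 min; less 30 min break → 4 h 31 min
Total: 8 h 18 min + 9 h 17 min + 10 h 5 min + 3 h 44 min + 4 h 31 min = 35 h 55 min.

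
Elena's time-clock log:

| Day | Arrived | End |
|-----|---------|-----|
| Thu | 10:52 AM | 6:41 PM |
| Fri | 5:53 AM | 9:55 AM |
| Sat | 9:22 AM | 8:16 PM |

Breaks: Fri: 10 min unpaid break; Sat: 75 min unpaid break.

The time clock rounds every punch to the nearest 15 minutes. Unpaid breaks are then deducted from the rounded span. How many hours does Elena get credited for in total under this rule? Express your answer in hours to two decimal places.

Thu: in 10:52 AM→10:45 AM, out 6:41 PM→6:45 PM; 8 h 0 min
Fri: in 5:53 AM→6:00 AM, out 9:55 AM→10:00 AM; 4 h 0 min − 10 min = 3 h 50 min
Sat: in 9:22 AM→9:15 AM, out 8:16 PM→8:15 PM; 11 h 0 min − 75 min = 9 h 45 min
Total credited: 21 h 35 min.

21.58 hours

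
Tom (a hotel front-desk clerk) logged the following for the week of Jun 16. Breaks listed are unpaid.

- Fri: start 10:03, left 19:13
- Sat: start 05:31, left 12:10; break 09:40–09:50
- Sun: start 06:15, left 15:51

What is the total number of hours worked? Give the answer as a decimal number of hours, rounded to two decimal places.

25.25 hours

Fri: 10:03–19:13 = 9 h 10 min
Sat: 05:31–12:10 = 6 h 39 min; less 10 min break → 6 h 29 min
Sun: 06:15–15:51 = 9 h 36 min
Total: 9 h 10 min + 6 h 29 min + 9 h 36 min = 25 h 15 min.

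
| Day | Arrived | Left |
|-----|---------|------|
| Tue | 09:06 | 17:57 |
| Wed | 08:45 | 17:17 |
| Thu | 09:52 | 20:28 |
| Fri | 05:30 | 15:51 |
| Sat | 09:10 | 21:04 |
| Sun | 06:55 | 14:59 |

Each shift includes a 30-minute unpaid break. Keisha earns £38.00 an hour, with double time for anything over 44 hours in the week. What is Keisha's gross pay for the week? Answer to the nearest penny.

Tue: 09:06–17:57 = 8 h 51 min; less 30 min break → 8 h 21 min
Wed: 08:45–17:17 = 8 h 32 min; less 30 min break → 8 h 2 min
Thu: 09:52–20:28 = 10 h 36 min; less 30 min break → 10 h 6 min
Fri: 05:30–15:51 = 10 h 21 min; less 30 min break → 9 h 51 min
Sat: 09:10–21:04 = 11 h 54 min; less 30 min break → 11 h 24 min
Sun: 06:55–14:59 = 8 h 4 min; less 30 min break → 7 h 34 min
Total worked: 55 h 18 min = 3318 min.
Regular 44 h 0 min = 2640 min at £38.00/h; overtime 11 h 18 min = 678 min at £76.00/h.
Pay = (2640 × £38.00 + 678 × £76.00) ÷ 60 = £2530.80.

£2530.80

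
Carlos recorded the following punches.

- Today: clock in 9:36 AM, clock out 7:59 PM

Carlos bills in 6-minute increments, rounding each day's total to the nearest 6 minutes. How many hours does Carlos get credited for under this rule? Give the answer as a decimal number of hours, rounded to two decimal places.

Today: 9:36 AM–7:59 PM = 10 h 23 min → rounds to 10 h 24 min

10.40 hours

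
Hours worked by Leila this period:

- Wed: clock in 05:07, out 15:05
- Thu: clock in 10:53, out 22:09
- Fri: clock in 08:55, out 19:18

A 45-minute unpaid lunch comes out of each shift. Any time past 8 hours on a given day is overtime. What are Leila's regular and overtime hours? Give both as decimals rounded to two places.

Wed: 05:07–15:05 = 9 h 58 min; less 45 min break → 9 h 13 min
Thu: 10:53–22:09 = 11 h 16 min; less 45 min break → 10 h 31 min
Fri: 08:55–19:18 = 10 h 23 min; less 45 min break → 9 h 38 min
Wed reg 8 h 0 min / OT 1 h 13 min; Thu reg 8 h 0 min / OT 2 h 31 min; Fri reg 8 h 0 min / OT 1 h 38 min.
Totals: regular 24 h 0 min, overtime 5 h 22 min.

Regular 24.00 hours, overtime 5.37 hours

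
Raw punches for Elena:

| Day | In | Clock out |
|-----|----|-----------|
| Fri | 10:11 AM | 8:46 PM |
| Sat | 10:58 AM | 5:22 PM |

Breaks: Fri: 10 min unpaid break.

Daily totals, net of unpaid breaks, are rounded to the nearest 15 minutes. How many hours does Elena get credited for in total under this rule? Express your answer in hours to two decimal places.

Fri: 10:11 AM–8:46 PM = 10 h 35 min − 10 min = 10 h 25 min → rounds to 10 h 30 min
Sat: 10:58 AM–5:22 PM = 6 h 24 min → rounds to 6 h 30 min
Total credited: 17 h 0 min.

17.00 hours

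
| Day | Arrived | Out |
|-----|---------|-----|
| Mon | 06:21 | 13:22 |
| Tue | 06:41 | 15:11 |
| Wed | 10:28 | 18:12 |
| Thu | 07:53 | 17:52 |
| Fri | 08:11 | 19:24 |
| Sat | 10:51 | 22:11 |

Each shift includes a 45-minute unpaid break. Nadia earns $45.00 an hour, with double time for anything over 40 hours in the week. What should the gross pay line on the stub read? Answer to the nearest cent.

$2815.50

Mon: 06:21–13:22 = 7 h 1 min; less 45 min break → 6 h 16 min
Tue: 06:41–15:11 = 8 h 30 min; less 45 min break → 7 h 45 min
Wed: 10:28–18:12 = 7 h 44 min; less 45 min break → 6 h 59 min
Thu: 07:53–17:52 = 9 h 59 min; less 45 min break → 9 h 14 min
Fri: 08:11–19:24 = 11 h 13 min; less 45 min break → 10 h 28 min
Sat: 10:51–22:11 = 11 h 20 min; less 45 min break → 10 h 35 min
Total worked: 51 h 17 min = 3077 min.
Regular 40 h 0 min = 2400 min at $45.00/h; overtime 11 h 17 min = 677 min at $90.00/h.
Pay = (2400 × $45.00 + 677 × $90.00) ÷ 60 = $2815.50.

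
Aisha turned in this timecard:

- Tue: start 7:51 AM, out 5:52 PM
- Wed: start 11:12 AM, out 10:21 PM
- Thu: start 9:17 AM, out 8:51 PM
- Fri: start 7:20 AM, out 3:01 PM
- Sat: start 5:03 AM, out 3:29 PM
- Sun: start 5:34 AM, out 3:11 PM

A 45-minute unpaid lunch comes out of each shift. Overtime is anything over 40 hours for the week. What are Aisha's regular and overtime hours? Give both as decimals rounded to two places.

Regular 40.00 hours, overtime 15.97 hours

Tue: 7:51 AM–5:52 PM = 10 h 1 min; less 45 min break → 9 h 16 min
Wed: 11:12 AM–10:21 PM = 11 h 9 min; less 45 min break → 10 h 24 min
Thu: 9:17 AM–8:51 PM = 11 h 34 min; less 45 min break → 10 h 49 min
Fri: 7:20 AM–3:01 PM = 7 h 41 min; less 45 min break → 6 h 56 min
Sat: 5:03 AM–3:29 PM = 10 h 26 min; less 45 min break → 9 h 41 min
Sun: 5:34 AM–3:11 PM = 9 h 37 min; less 45 min break → 8 h 52 min
Total worked: 55 h 58 min = 55.97 h.
Threshold 40 h → overtime 15 h 58 min, regular 40 h 0 min.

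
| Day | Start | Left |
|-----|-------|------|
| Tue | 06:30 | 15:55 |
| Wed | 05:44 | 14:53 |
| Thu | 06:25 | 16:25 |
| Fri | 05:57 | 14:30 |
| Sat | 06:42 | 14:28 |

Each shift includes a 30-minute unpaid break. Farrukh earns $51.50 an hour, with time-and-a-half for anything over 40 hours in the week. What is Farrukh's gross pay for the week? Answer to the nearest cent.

Tue: 06:30–15:55 = 9 h 25 min; less 30 min break → 8 h 55 min
Wed: 05:44–14:53 = 9 h 9 min; less 30 min break → 8 h 39 min
Thu: 06:25–16:25 = 10 h 0 min; less 30 min break → 9 h 30 min
Fri: 05:57–14:30 = 8 h 33 min; less 30 min break → 8 h 3 min
Sat: 06:42–14:28 = 7 h 46 min; less 30 min break → 7 h 16 min
Total worked: 42 h 23 min = 2543 min.
Regular 40 h 0 min = 2400 min at $51.50/h; overtime 2 h 23 min = 143 min at $77.25/h.
Pay = (2400 × $51.50 + 143 × $77.25) ÷ 60 = $2244.11.

$2244.11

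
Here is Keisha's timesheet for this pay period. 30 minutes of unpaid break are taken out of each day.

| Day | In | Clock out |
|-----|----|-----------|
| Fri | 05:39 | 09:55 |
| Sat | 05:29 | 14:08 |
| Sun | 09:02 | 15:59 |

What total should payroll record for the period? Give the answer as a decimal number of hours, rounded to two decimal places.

Fri: 05:39–09:55 = 4 h 16 min; less 30 min break → 3 h 46 min
Sat: 05:29–14:08 = 8 h 39 min; less 30 min break → 8 h 9 min
Sun: 09:02–15:59 = 6 h 57 min; less 30 min break → 6 h 27 min
Total: 3 h 46 min + 8 h 9 min + 6 h 27 min = 18 h 22 min.

18.37 hours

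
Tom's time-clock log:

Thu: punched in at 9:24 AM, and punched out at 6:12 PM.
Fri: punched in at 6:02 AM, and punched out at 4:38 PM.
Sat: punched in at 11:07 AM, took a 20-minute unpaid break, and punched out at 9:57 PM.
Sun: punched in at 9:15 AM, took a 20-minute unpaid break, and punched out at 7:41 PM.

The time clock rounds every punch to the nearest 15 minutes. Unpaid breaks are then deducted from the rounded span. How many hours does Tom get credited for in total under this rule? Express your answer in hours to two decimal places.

Thu: in 9:24 AM→9:30 AM, out 6:12 PM→6:15 PM; 8 h 45 min
Fri: in 6:02 AM→6:00 AM, out 4:38 PM→4:45 PM; 10 h 45 min
Sat: in 11:07 AM→11:00 AM, out 9:57 PM→10:00 PM; 11 h 0 min − 20 min = 10 h 40 min
Sun: in 9:15 AM→9:15 AM, out 7:41 PM→7:45 PM; 10 h 30 min − 20 min = 10 h 10 min
Total credited: 40 h 20 min.

40.33 hours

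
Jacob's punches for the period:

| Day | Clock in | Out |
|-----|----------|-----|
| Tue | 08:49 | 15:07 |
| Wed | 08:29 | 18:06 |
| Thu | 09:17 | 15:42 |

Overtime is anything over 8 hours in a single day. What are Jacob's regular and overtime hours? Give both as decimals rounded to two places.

Tue: 08:49–15:07 = 6 h 18 min
Wed: 08:29–18:06 = 9 h 37 min
Thu: 09:17–15:42 = 6 h 25 min
Tue reg 6 h 18 min / OT 0 h 0 min; Wed reg 8 h 0 min / OT 1 h 37 min; Thu reg 6 h 25 min / OT 0 h 0 min.
Totals: regular 20 h 43 min, overtime 1 h 37 min.

Regular 20.72 hours, overtime 1.62 hours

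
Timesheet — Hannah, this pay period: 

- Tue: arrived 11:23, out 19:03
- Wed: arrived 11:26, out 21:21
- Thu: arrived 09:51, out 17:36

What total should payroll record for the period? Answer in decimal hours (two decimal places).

Tue: 11:23–19:03 = 7 h 40 min
Wed: 11:26–21:21 = 9 h 55 min
Thu: 09:51–17:36 = 7 h 45 min
Total: 7 h 40 min + 9 h 55 min + 7 h 45 min = 25 h 20 min.

25.33 hours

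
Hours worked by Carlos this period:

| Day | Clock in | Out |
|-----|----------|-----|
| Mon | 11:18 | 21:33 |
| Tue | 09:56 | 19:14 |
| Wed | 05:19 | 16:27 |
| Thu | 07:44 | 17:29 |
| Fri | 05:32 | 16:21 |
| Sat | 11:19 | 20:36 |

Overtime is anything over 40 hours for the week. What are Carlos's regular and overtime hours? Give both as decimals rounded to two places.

Regular 40.00 hours, overtime 20.53 hours

Mon: 11:18–21:33 = 10 h 15 min
Tue: 09:56–19:14 = 9 h 18 min
Wed: 05:19–16:27 = 11 h 8 min
Thu: 07:44–17:29 = 9 h 45 min
Fri: 05:32–16:21 = 10 h 49 min
Sat: 11:19–20:36 = 9 h 17 min
Total worked: 60 h 32 min = 60.53 h.
Threshold 40 h → overtime 20 h 32 min, regular 40 h 0 min.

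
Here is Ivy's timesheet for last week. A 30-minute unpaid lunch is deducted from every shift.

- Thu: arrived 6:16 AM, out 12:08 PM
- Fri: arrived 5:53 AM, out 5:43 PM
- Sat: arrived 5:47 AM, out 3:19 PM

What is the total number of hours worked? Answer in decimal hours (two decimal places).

Thu: 6:16 AM–12:08 PM = 5 h 52 min; less 30 min break → 5 h 22 min
Fri: 5:53 AM–5:43 PM = 11 h 50 min; less 30 min break → 11 h 20 min
Sat: 5:47 AM–3:19 PM = 9 h 32 min; less 30 min break → 9 h 2 min
Total: 5 h 22 min + 11 h 20 min + 9 h 2 min = 25 h 44 min.

25.73 hours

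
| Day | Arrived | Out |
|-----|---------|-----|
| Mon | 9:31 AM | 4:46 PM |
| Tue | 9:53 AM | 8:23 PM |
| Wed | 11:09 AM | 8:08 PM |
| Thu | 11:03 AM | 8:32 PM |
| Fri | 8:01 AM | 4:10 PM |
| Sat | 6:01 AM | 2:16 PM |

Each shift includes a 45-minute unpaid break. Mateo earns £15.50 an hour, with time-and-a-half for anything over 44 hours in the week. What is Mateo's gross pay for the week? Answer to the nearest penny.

£777.71

Mon: 9:31 AM–4:46 PM = 7 h 15 min; less 45 min break → 6 h 30 min
Tue: 9:53 AM–8:23 PM = 10 h 30 min; less 45 min break → 9 h 45 min
Wed: 11:09 AM–8:08 PM = 8 h 59 min; less 45 min break → 8 h 14 min
Thu: 11:03 AM–8:32 PM = 9 h 29 min; less 45 min break → 8 h 44 min
Fri: 8:01 AM–4:10 PM = 8 h 9 min; less 45 min break → 7 h 24 min
Sat: 6:01 AM–2:16 PM = 8 h 15 min; less 45 min break → 7 h 30 min
Total worked: 48 h 7 min = 2887 min.
Regular 44 h 0 min = 2640 min at £15.50/h; overtime 4 h 7 min = 247 min at £23.25/h.
Pay = (2640 × £15.50 + 247 × £23.25) ÷ 60 = £777.71.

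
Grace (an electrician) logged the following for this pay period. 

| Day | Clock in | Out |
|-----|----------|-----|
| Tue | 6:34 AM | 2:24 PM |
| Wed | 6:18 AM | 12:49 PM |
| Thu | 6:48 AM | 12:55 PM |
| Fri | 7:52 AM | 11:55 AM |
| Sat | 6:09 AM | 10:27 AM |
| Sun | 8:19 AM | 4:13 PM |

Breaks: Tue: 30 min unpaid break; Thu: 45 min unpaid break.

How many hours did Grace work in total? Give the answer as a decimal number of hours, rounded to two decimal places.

35.47 hours

Tue: 6:34 AM–2:24 PM = 7 h 50 min; less 30 min break → 7 h 20 min
Wed: 6:18 AM–12:49 PM = 6 h 31 min
Thu: 6:48 AM–12:55 PM = 6 h 7 min; less 45 min break → 5 h 22 min
Fri: 7:52 AM–11:55 AM = 4 h 3 min
Sat: 6:09 AM–10:27 AM = 4 h 18 min
Sun: 8:19 AM–4:13 PM = 7 h 54 min
Total: 7 h 20 min + 6 h 31 min + 5 h 22 min + 4 h 3 min + 4 h 18 min + 7 h 54 min = 35 h 28 min.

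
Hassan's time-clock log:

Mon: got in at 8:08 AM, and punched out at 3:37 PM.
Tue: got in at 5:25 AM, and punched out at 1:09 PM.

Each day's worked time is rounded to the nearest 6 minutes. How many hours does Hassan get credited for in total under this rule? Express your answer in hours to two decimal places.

Mon: 8:08 AM–3:37 PM = 7 h 29 min → rounds to 7 h 30 min
Tue: 5:25 AM–1:09 PM = 7 h 44 min → rounds to 7 h 42 min
Total credited: 15 h 12 min.

15.20 hours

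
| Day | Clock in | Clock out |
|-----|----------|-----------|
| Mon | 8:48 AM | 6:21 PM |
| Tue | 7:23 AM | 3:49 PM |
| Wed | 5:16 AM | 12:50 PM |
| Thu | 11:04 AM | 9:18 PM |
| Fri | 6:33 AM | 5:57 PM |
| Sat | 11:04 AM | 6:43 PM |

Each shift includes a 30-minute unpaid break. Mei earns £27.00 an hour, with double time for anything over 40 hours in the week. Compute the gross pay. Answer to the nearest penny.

Mon: 8:48 AM–6:21 PM = 9 h 33 min; less 30 min break → 9 h 3 min
Tue: 7:23 AM–3:49 PM = 8 h 26 min; less 30 min break → 7 h 56 min
Wed: 5:16 AM–12:50 PM = 7 h 34 min; less 30 min break → 7 h 4 min
Thu: 11:04 AM–9:18 PM = 10 h 14 min; less 30 min break → 9 h 44 min
Fri: 6:33 AM–5:57 PM = 11 h 24 min; less 30 min break → 10 h 54 min
Sat: 11:04 AM–6:43 PM = 7 h 39 min; less 30 min break → 7 h 9 min
Total worked: 51 h 50 min = 3110 min.
Regular 40 h 0 min = 2400 min at £27.00/h; overtime 11 h 50 min = 710 min at £54.00/h.
Pay = (2400 × £27.00 + 710 × £54.00) ÷ 60 = £1719.00.

£1719.00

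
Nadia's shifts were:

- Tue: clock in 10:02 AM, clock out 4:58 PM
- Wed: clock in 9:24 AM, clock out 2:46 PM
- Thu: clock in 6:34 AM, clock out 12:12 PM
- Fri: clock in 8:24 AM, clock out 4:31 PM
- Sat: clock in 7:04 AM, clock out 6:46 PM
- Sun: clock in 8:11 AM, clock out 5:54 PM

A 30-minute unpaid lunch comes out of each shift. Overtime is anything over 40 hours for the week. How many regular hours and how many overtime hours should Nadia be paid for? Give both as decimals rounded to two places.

Regular 40.00 hours, overtime 4.47 hours

Tue: 10:02 AM–4:58 PM = 6 h 56 min; less 30 min break → 6 h 26 min
Wed: 9:24 AM–2:46 PM = 5 h 22 min; less 30 min break → 4 h 52 min
Thu: 6:34 AM–12:12 PM = 5 h 38 min; less 30 min break → 5 h 8 min
Fri: 8:24 AM–4:31 PM = 8 h 7 min; less 30 min break → 7 h 37 min
Sat: 7:04 AM–6:46 PM = 11 h 42 min; less 30 min break → 11 h 12 min
Sun: 8:11 AM–5:54 PM = 9 h 43 min; less 30 min break → 9 h 13 min
Total worked: 44 h 28 min = 44.47 h.
Threshold 40 h → overtime 4 h 28 min, regular 40 h 0 min.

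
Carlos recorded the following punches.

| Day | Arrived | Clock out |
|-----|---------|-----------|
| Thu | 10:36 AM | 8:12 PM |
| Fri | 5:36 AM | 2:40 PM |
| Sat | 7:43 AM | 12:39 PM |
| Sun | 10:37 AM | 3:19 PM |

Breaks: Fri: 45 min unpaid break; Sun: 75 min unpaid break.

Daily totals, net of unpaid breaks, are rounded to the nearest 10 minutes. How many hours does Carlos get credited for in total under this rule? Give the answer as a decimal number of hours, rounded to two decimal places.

26.50 hours

Thu: 10:36 AM–8:12 PM = 9 h 36 min → rounds to 9 h 40 min
Fri: 5:36 AM–2:40 PM = 9 h 4 min − 45 min = 8 h 19 min → rounds to 8 h 20 min
Sat: 7:43 AM–12:39 PM = 4 h 56 min → rounds to 5 h 0 min
Sun: 10:37 AM–3:19 PM = 4 h 42 min − 75 min = 3 h 27 min → rounds to 3 h 30 min
Total credited: 26 h 30 min.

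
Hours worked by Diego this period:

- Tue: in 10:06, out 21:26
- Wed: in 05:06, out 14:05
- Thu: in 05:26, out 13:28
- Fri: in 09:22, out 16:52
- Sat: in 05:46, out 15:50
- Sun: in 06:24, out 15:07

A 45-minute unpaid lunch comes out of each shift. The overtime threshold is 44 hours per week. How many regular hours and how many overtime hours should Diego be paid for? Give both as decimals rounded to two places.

Regular 44.00 hours, overtime 6.13 hours

Tue: 10:06–21:26 = 11 h 20 min; less 45 min break → 10 h 35 min
Wed: 05:06–14:05 = 8 h 59 min; less 45 min break → 8 h 14 min
Thu: 05:26–13:28 = 8 h 2 min; less 45 min break → 7 h 17 min
Fri: 09:22–16:52 = 7 h 30 min; less 45 min break → 6 h 45 min
Sat: 05:46–15:50 = 10 h 4 min; less 45 min break → 9 h 19 min
Sun: 06:24–15:07 = 8 h 43 min; less 45 min break → 7 h 58 min
Total worked: 50 h 8 min = 50.13 h.
Threshold 44 h → overtime 6 h 8 min, regular 44 h 0 min.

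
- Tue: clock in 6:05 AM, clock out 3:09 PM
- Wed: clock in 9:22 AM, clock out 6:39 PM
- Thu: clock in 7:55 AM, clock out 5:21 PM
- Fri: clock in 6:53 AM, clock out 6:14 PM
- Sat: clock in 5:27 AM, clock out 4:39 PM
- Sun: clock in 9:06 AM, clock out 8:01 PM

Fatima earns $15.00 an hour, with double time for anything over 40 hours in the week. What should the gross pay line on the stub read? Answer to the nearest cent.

Tue: 6:05 AM–3:09 PM = 9 h 4 min
Wed: 9:22 AM–6:39 PM = 9 h 17 min
Thu: 7:55 AM–5:21 PM = 9 h 26 min
Fri: 6:53 AM–6:14 PM = 11 h 21 min
Sat: 5:27 AM–4:39 PM = 11 h 12 min
Sun: 9:06 AM–8:01 PM = 10 h 55 min
Total worked: 61 h 15 min = 3675 min.
Regular 40 h 0 min = 2400 min at $15.00/h; overtime 21 h 15 min = 1275 min at $30.00/h.
Pay = (2400 × $15.00 + 1275 × $30.00) ÷ 60 = $1237.50.

$1237.50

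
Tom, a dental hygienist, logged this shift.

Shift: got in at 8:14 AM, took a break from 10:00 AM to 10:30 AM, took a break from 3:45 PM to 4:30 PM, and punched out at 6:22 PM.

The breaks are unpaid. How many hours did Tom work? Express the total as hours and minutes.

8 h 53 min

Shift: 8:14 AM–6:22 PM = 10 h 8 min; less 75 min break → 8 h 53 min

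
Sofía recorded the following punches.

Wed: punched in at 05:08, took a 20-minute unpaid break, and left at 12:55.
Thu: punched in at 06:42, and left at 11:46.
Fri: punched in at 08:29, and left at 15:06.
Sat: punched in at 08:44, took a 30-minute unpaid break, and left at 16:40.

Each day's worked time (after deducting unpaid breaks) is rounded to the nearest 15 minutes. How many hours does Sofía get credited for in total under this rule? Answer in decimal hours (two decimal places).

26.50 hours

Wed: 05:08–12:55 = 7 h 47 min − 20 min = 7 h 27 min → rounds to 7 h 30 min
Thu: 06:42–11:46 = 5 h 4 min → rounds to 5 h 0 min
Fri: 08:29–15:06 = 6 h 37 min → rounds to 6 h 30 min
Sat: 08:44–16:40 = 7 h 56 min − 30 min = 7 h 26 min → rounds to 7 h 30 min
Total credited: 26 h 30 min.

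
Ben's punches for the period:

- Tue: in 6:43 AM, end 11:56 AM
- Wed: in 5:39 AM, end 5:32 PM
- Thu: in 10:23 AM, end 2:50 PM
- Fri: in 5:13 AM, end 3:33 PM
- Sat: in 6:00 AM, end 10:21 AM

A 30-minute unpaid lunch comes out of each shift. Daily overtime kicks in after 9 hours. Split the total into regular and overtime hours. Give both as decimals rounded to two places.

Regular 30.52 hours, overtime 3.22 hours

Tue: 6:43 AM–11:56 AM = 5 h 13 min; less 30 min break → 4 h 43 min
Wed: 5:39 AM–5:32 PM = 11 h 53 min; less 30 min break → 11 h 23 min
Thu: 10:23 AM–2:50 PM = 4 h 27 min; less 30 min break → 3 h 57 min
Fri: 5:13 AM–3:33 PM = 10 h 20 min; less 30 min break → 9 h 50 min
Sat: 6:00 AM–10:21 AM = 4 h 21 min; less 30 min break → 3 h 51 min
Tue reg 4 h 43 min / OT 0 h 0 min; Wed reg 9 h 0 min / OT 2 h 23 min; Thu reg 3 h 57 min / OT 0 h 0 min; Fri reg 9 h 0 min / OT 0 h 50 min; Sat reg 3 h 51 min / OT 0 h 0 min.
Totals: regular 30 h 31 min, overtime 3 h 13 min.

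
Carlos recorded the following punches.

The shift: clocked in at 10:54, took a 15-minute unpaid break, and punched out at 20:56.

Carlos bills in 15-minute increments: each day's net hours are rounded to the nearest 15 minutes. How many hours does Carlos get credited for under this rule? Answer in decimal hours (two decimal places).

9.75 hours

The shift: 10:54–20:56 = 10 h 2 min − 15 min = 9 h 47 min → rounds to 9 h 45 min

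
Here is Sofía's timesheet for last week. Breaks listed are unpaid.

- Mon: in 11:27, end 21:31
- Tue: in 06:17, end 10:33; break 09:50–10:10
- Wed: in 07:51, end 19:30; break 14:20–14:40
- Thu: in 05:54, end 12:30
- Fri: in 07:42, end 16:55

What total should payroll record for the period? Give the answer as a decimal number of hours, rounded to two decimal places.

41.13 hours

Mon: 11:27–21:31 = 10 h 4 min
Tue: 06:17–10:33 = 4 h 16 min; less 20 min break → 3 h 56 min
Wed: 07:51–19:30 = 11 h 39 min; less 20 min break → 11 h 19 min
Thu: 05:54–12:30 = 6 h 36 min
Fri: 07:42–16:55 = 9 h 13 min
Total: 10 h 4 min + 3 h 56 min + 11 h 19 min + 6 h 36 min + 9 h 13 min = 41 h 8 min.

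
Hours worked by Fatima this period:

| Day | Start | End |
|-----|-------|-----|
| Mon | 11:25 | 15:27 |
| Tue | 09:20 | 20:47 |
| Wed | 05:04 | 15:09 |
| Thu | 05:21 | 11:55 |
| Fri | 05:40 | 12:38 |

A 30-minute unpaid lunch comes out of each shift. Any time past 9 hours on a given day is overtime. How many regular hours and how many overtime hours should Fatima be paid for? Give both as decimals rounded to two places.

Regular 34.07 hours, overtime 2.53 hours

Mon: 11:25–15:27 = 4 h 2 min; less 30 min break → 3 h 32 min
Tue: 09:20–20:47 = 11 h 27 min; less 30 min break → 10 h 57 min
Wed: 05:04–15:09 = 10 h 5 min; less 30 min break → 9 h 35 min
Thu: 05:21–11:55 = 6 h 34 min; less 30 min break → 6 h 4 min
Fri: 05:40–12:38 = 6 h 58 min; less 30 min break → 6 h 28 min
Mon reg 3 h 32 min / OT 0 h 0 min; Tue reg 9 h 0 min / OT 1 h 57 min; Wed reg 9 h 0 min / OT 0 h 35 min; Thu reg 6 h 4 min / OT 0 h 0 min; Fri reg 6 h 28 min / OT 0 h 0 min.
Totals: regular 34 h 4 min, overtime 2 h 32 min.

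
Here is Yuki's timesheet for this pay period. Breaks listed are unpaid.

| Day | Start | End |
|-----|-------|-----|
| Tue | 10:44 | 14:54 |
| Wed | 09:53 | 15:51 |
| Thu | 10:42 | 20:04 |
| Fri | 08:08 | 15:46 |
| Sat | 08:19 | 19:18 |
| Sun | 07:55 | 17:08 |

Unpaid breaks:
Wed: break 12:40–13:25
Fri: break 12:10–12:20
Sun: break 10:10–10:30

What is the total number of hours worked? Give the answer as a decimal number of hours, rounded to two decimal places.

46.08 hours

Tue: 10:44–14:54 = 4 h 10 min
Wed: 09:53–15:51 = 5 h 58 min; less 45 min break → 5 h 13 min
Thu: 10:42–20:04 = 9 h 22 min
Fri: 08:08–15:46 = 7 h 38 min; less 10 min break → 7 h 28 min
Sat: 08:19–19:18 = 10 h 59 min
Sun: 07:55–17:08 = 9 h 13 min; less 20 min break → 8 h 53 min
Total: 4 h 10 min + 5 h 13 min + 9 h 22 min + 7 h 28 min + 10 h 59 min + 8 h 53 min = 46 h 5 min.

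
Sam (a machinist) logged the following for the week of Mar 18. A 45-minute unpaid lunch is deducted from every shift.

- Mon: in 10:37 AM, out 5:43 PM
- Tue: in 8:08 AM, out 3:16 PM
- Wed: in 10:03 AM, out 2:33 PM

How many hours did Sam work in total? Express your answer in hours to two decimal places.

16.48 hours

Mon: 10:37 AM–5:43 PM = 7 h 6 min; less 45 min break → 6 h 21 min
Tue: 8:08 AM–3:16 PM = 7 h 8 min; less 45 min break → 6 h 23 min
Wed: 10:03 AM–2:33 PM = 4 h 30 min; less 45 min break → 3 h 45 min
Total: 6 h 21 min + 6 h 23 min + 3 h 45 min = 16 h 29 min.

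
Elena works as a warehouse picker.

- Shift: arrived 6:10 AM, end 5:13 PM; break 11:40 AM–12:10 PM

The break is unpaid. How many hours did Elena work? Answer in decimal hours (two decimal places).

10.55 hours

Shift: 6:10 AM–5:13 PM = 11 h 3 min; less 30 min break → 10 h 33 min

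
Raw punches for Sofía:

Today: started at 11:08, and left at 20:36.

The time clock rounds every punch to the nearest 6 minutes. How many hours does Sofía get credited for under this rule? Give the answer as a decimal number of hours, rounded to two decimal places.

9.50 hours

Today: in 11:08→11:06, out 20:36→20:36; 9 h 30 min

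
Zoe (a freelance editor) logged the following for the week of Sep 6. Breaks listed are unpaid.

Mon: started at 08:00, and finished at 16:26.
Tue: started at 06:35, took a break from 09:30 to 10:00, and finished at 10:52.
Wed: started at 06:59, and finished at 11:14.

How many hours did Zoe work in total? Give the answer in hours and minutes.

Mon: 08:00–16:26 = 8 h 26 min
Tue: 06:35–10:52 = 4 h 17 min; less 30 min break → 3 h 47 min
Wed: 06:59–11:14 = 4 h 15 min
Total: 8 h 26 min + 3 h 47 min + 4 h 15 min = 16 h 28 min.

16 h 28 min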